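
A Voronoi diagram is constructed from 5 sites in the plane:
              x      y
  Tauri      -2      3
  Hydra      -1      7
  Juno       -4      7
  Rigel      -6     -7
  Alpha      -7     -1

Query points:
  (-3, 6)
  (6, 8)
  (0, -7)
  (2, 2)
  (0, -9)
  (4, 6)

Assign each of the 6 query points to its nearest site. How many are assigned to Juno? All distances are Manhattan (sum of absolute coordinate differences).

(-3, 6) — d to each: Tauri:4, Hydra:3, Juno:2, Rigel:16, Alpha:11 → nearest is Juno
(6, 8) — d to each: Tauri:13, Hydra:8, Juno:11, Rigel:27, Alpha:22 → nearest is Hydra
(0, -7) — d to each: Tauri:12, Hydra:15, Juno:18, Rigel:6, Alpha:13 → nearest is Rigel
(2, 2) — d to each: Tauri:5, Hydra:8, Juno:11, Rigel:17, Alpha:12 → nearest is Tauri
(0, -9) — d to each: Tauri:14, Hydra:17, Juno:20, Rigel:8, Alpha:15 → nearest is Rigel
(4, 6) — d to each: Tauri:9, Hydra:6, Juno:9, Rigel:23, Alpha:18 → nearest is Hydra
1 of the 6 points has Juno as nearest.

1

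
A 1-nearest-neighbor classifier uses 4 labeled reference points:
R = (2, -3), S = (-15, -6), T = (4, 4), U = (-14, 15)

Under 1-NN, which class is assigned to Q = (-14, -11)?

S

Compare squared distances (the ordering matches that of the actual distances):
|QR|² = (-14−2)² + (-11−(-3))² = 256 + 64 = 320
|QS|² = (-14−(-15))² + (-11−(-6))² = 1 + 25 = 26
|QT|² = (-14−4)² + (-11−4)² = 324 + 225 = 549
|QU|² = (-14−(-14))² + (-11−15)² = 0 + 676 = 676
Minimum is at S.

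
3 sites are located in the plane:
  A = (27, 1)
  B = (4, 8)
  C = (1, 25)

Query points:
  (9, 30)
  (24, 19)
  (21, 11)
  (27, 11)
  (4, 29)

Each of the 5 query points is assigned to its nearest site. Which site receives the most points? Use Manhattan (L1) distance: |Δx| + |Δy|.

(9, 30) — d to each: A:47, B:27, C:13 → nearest is C
(24, 19) — d to each: A:21, B:31, C:29 → nearest is A
(21, 11) — d to each: A:16, B:20, C:34 → nearest is A
(27, 11) — d to each: A:10, B:26, C:40 → nearest is A
(4, 29) — d to each: A:51, B:21, C:7 → nearest is C
Tally — A:3, C:2. A captures the most (3).

A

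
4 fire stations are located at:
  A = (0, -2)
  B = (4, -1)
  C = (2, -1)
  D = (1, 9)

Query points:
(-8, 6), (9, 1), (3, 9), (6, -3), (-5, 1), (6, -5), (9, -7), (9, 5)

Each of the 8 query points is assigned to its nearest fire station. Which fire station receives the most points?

(-8, 6) — d² to each: A:128, B:193, C:149, D:90 → nearest is D
(9, 1) — d² to each: A:90, B:29, C:53, D:128 → nearest is B
(3, 9) — d² to each: A:130, B:101, C:101, D:4 → nearest is D
(6, -3) — d² to each: A:37, B:8, C:20, D:169 → nearest is B
(-5, 1) — d² to each: A:34, B:85, C:53, D:100 → nearest is A
(6, -5) — d² to each: A:45, B:20, C:32, D:221 → nearest is B
(9, -7) — d² to each: A:106, B:61, C:85, D:320 → nearest is B
(9, 5) — d² to each: A:130, B:61, C:85, D:80 → nearest is B
Tally — A:1, B:5, D:2. B captures the most (5).

B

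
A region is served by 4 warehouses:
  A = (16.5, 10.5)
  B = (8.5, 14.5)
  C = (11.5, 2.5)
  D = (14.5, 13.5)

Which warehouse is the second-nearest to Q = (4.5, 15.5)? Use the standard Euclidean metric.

D

Compare squared distances (the ordering matches that of the actual distances):
|QA|² = (4.5−16.5)² + (15.5−10.5)² = 144 + 25 = 169
|QB|² = (4.5−8.5)² + (15.5−14.5)² = 16 + 1 = 17
|QC|² = (4.5−11.5)² + (15.5−2.5)² = 49 + 169 = 218
|QD|² = (4.5−14.5)² + (15.5−13.5)² = 100 + 4 = 104
Sorted ascending: B, D, A, … — the second-nearest is D.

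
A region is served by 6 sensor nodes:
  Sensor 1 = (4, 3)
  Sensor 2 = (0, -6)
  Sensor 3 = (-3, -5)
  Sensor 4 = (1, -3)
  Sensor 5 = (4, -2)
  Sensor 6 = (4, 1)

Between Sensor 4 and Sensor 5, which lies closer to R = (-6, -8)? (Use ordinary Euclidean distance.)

Sensor 4

Compare squared distances:
d²(R, Sensor 4) = (-6−1)² + (-8−(-3))² = 49 + 25 = 74
d²(R, Sensor 5) = (-6−4)² + (-8−(-2))² = 100 + 36 = 136
74 < 136, so Sensor 4 is closer.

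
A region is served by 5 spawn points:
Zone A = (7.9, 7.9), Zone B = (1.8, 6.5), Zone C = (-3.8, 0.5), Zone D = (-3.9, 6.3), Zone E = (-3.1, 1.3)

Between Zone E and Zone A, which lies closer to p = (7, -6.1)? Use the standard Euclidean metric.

Compare squared distances:
d²(p, Zone E) = (7−(-3.1))² + (-6.1−1.3)² = 102.01 + 54.76 = 156.77
d²(p, Zone A) = (7−7.9)² + (-6.1−7.9)² = 0.81 + 196 = 196.81
156.77 < 196.81, so Zone E is closer.

Zone E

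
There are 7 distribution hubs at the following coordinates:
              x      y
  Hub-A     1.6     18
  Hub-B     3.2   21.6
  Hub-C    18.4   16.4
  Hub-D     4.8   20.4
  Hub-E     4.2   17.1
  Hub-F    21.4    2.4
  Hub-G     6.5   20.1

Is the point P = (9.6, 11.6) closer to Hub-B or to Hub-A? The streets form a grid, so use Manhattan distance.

Hub-A

d(P, Hub-B) = |9.6−3.2| + |11.6−21.6| = 6.4 + 10 = 16.4
d(P, Hub-A) = |9.6−1.6| + |11.6−18| = 8 + 6.4 = 14.4
16.4 > 14.4, so Hub-A is closer.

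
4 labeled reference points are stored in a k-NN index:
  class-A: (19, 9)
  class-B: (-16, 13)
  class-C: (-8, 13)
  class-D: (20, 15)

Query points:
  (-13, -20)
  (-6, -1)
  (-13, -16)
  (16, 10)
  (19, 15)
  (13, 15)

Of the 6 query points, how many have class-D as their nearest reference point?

(-13, -20) — d² to each: class-A:1865, class-B:1098, class-C:1114, class-D:2314 → nearest is class-B
(-6, -1) — d² to each: class-A:725, class-B:296, class-C:200, class-D:932 → nearest is class-C
(-13, -16) — d² to each: class-A:1649, class-B:850, class-C:866, class-D:2050 → nearest is class-B
(16, 10) — d² to each: class-A:10, class-B:1033, class-C:585, class-D:41 → nearest is class-A
(19, 15) — d² to each: class-A:36, class-B:1229, class-C:733, class-D:1 → nearest is class-D
(13, 15) — d² to each: class-A:72, class-B:845, class-C:445, class-D:49 → nearest is class-D
2 of the 6 points have class-D as nearest.

2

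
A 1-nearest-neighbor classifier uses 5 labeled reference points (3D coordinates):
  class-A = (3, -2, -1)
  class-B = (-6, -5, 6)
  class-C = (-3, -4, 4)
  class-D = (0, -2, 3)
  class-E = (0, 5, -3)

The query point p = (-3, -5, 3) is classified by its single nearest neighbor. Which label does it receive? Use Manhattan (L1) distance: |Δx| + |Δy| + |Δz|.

class-C

d(p, class-A) = |-3−3| + |-5−(-2)| + |3−(-1)| = 6 + 3 + 4 = 13
d(p, class-B) = |-3−(-6)| + |-5−(-5)| + |3−6| = 3 + 0 + 3 = 6
d(p, class-C) = |-3−(-3)| + |-5−(-4)| + |3−4| = 0 + 1 + 1 = 2
d(p, class-D) = |-3−0| + |-5−(-2)| + |3−3| = 3 + 3 + 0 = 6
d(p, class-E) = |-3−0| + |-5−5| + |3−(-3)| = 3 + 10 + 6 = 19
The smallest is to class-C, so p lies in the Voronoi region of class-C.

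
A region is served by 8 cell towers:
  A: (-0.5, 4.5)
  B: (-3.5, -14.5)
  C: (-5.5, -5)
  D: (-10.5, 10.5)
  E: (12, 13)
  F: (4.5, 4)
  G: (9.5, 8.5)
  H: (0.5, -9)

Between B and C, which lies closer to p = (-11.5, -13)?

Compare squared distances:
|pB|² = (-11.5−(-3.5))² + (-13−(-14.5))² = 64 + 2.25 = 66.25
|pC|² = (-11.5−(-5.5))² + (-13−(-5))² = 36 + 64 = 100
66.25 < 100, so B is closer.

B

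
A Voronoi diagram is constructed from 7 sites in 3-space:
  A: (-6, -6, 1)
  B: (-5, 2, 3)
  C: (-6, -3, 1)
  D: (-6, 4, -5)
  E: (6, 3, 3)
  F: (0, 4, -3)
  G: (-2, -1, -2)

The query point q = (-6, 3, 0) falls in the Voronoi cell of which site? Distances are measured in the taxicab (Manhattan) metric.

B

d(q,A) = |-6−(-6)| + |3−(-6)| + |0−1| = 0 + 9 + 1 = 10
d(q,B) = |-6−(-5)| + |3−2| + |0−3| = 1 + 1 + 3 = 5
d(q,C) = |-6−(-6)| + |3−(-3)| + |0−1| = 0 + 6 + 1 = 7
d(q,D) = |-6−(-6)| + |3−4| + |0−(-5)| = 0 + 1 + 5 = 6
d(q,E) = |-6−6| + |3−3| + |0−3| = 12 + 0 + 3 = 15
d(q,F) = |-6−0| + |3−4| + |0−(-3)| = 6 + 1 + 3 = 10
d(q,G) = |-6−(-2)| + |3−(-1)| + |0−(-2)| = 4 + 4 + 2 = 10
Minimum is at B.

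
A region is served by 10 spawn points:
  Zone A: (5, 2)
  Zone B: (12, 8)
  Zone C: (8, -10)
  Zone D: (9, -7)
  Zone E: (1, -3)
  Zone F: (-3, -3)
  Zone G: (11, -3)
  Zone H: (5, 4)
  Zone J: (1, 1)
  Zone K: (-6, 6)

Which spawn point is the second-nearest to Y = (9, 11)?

Compare squared distances (the ordering matches that of the actual distances):
d²(Y, Zone A) = (9−5)² + (11−2)² = 16 + 81 = 97
d²(Y, Zone B) = (9−12)² + (11−8)² = 9 + 9 = 18
d²(Y, Zone C) = (9−8)² + (11−(-10))² = 1 + 441 = 442
d²(Y, Zone D) = (9−9)² + (11−(-7))² = 0 + 324 = 324
d²(Y, Zone E) = (9−1)² + (11−(-3))² = 64 + 196 = 260
d²(Y, Zone F) = (9−(-3))² + (11−(-3))² = 144 + 196 = 340
d²(Y, Zone G) = (9−11)² + (11−(-3))² = 4 + 196 = 200
d²(Y, Zone H) = (9−5)² + (11−4)² = 16 + 49 = 65
d²(Y, Zone J) = (9−1)² + (11−1)² = 64 + 100 = 164
d²(Y, Zone K) = (9−(-6))² + (11−6)² = 225 + 25 = 250
Sorted ascending: Zone B, Zone H, Zone A, … — the second-nearest is Zone H.

Zone H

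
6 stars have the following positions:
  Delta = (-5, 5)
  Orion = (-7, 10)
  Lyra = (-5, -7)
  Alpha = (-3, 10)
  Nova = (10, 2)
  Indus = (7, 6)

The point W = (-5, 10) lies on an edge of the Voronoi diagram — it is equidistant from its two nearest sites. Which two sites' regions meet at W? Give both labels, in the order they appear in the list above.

Orion and Alpha

Squared distances from W to each site:
d²(W, Delta) = (-5−(-5))² + (10−5)² = 0 + 25 = 25
d²(W, Orion) = (-5−(-7))² + (10−10)² = 4 + 0 = 4
d²(W, Lyra) = (-5−(-5))² + (10−(-7))² = 0 + 289 = 289
d²(W, Alpha) = (-5−(-3))² + (10−10)² = 4 + 0 = 4
d²(W, Nova) = (-5−10)² + (10−2)² = 225 + 64 = 289
d²(W, Indus) = (-5−7)² + (10−6)² = 144 + 16 = 160
W is equidistant from Orion and Alpha (both at squared distance 4), and every other site is strictly farther — so W lies on the Orion–Alpha Voronoi edge.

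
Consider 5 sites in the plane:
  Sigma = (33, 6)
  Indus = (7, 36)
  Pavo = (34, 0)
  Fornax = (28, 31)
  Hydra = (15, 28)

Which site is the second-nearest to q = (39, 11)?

Since √ is increasing, it suffices to compare squared distances:
d²(q, Sigma) = (39−33)² + (11−6)² = 36 + 25 = 61
d²(q, Indus) = (39−7)² + (11−36)² = 1024 + 625 = 1649
d²(q, Pavo) = (39−34)² + (11−0)² = 25 + 121 = 146
d²(q, Fornax) = (39−28)² + (11−31)² = 121 + 400 = 521
d²(q, Hydra) = (39−15)² + (11−28)² = 576 + 289 = 865
Sorted ascending: Sigma, Pavo, Fornax, … — the second-nearest is Pavo.

Pavo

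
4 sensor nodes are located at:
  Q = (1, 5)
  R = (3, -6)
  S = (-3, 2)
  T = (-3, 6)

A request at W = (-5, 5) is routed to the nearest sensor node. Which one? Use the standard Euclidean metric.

T

Squared Euclidean distances:
|WQ|² = (-5−1)² + (5−5)² = 36 + 0 = 36
|WR|² = (-5−3)² + (5−(-6))² = 64 + 121 = 185
|WS|² = (-5−(-3))² + (5−2)² = 4 + 9 = 13
|WT|² = (-5−(-3))² + (5−6)² = 4 + 1 = 5
Minimum is at T.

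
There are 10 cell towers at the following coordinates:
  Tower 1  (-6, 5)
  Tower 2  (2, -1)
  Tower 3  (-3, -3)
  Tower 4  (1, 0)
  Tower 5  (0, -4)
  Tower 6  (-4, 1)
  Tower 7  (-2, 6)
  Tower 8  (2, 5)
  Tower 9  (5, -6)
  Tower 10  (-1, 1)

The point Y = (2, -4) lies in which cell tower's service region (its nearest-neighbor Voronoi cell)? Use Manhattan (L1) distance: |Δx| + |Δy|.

Tower 5

d(Y, Tower 1) = 8 + 9 = 17
d(Y, Tower 2) = 0 + 3 = 3
d(Y, Tower 3) = 5 + 1 = 6
d(Y, Tower 4) = 1 + 4 = 5
d(Y, Tower 5) = 2 + 0 = 2
d(Y, Tower 6) = 6 + 5 = 11
d(Y, Tower 7) = 4 + 10 = 14
d(Y, Tower 8) = 0 + 9 = 9
d(Y, Tower 9) = 3 + 2 = 5
d(Y, Tower 10) = 3 + 5 = 8
Tower 5 is nearest.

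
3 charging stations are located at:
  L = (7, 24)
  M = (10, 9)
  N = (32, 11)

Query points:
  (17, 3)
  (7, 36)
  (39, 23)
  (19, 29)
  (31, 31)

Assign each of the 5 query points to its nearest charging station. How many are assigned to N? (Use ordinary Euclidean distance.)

(17, 3) — d² to each: L:541, M:85, N:289 → nearest is M
(7, 36) — d² to each: L:144, M:738, N:1250 → nearest is L
(39, 23) — d² to each: L:1025, M:1037, N:193 → nearest is N
(19, 29) — d² to each: L:169, M:481, N:493 → nearest is L
(31, 31) — d² to each: L:625, M:925, N:401 → nearest is N
2 of the 5 points have N as nearest.

2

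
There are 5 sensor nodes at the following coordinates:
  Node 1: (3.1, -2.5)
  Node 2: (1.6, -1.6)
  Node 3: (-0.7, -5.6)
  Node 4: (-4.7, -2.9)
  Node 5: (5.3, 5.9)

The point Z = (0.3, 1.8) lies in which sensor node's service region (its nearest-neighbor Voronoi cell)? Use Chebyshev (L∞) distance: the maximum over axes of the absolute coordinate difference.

Node 2

d(Z, Node 1) = max(2.8, 4.3) = 4.3
d(Z, Node 2) = max(1.3, 3.4) = 3.4
d(Z, Node 3) = max(1, 7.4) = 7.4
d(Z, Node 4) = max(5, 4.7) = 5
d(Z, Node 5) = max(5, 4.1) = 5
Node 2 is nearest.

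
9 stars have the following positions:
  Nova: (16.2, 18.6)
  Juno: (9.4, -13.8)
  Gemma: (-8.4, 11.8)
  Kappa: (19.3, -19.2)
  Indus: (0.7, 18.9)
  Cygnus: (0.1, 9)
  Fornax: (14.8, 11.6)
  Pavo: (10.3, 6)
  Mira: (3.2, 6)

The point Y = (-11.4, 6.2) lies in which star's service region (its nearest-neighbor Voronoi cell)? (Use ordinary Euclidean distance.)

Since √ is increasing, it suffices to compare squared distances:
d²(Y, Nova) = 761.76 + 153.76 = 915.52
d²(Y, Juno) = 432.64 + 400 = 832.64
d²(Y, Gemma) = 9 + 31.36 = 40.36
d²(Y, Kappa) = 942.49 + 645.16 = 1587.65
d²(Y, Indus) = 146.41 + 161.29 = 307.7
d²(Y, Cygnus) = 132.25 + 7.84 = 140.09
d²(Y, Fornax) = 686.44 + 29.16 = 715.6
d²(Y, Pavo) = 470.89 + 0.04 = 470.93
d²(Y, Mira) = 213.16 + 0.04 = 213.2
Minimum is at Gemma.

Gemma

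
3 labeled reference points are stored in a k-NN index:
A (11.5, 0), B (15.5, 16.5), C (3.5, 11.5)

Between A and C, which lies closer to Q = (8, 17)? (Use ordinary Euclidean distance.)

C

Compare squared distances:
|QA|² = (8−11.5)² + (17−0)² = 12.25 + 289 = 301.25
|QC|² = (8−3.5)² + (17−11.5)² = 20.25 + 30.25 = 50.5
301.25 > 50.5, so C is closer.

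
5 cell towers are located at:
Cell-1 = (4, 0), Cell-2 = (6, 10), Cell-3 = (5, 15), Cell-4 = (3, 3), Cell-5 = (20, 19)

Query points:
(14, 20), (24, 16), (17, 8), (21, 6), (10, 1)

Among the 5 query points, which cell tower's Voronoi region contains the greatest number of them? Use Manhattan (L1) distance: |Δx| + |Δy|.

Cell-5

(14, 20) — d to each: Cell-1:30, Cell-2:18, Cell-3:14, Cell-4:28, Cell-5:7 → nearest is Cell-5
(24, 16) — d to each: Cell-1:36, Cell-2:24, Cell-3:20, Cell-4:34, Cell-5:7 → nearest is Cell-5
(17, 8) — d to each: Cell-1:21, Cell-2:13, Cell-3:19, Cell-4:19, Cell-5:14 → nearest is Cell-2
(21, 6) — d to each: Cell-1:23, Cell-2:19, Cell-3:25, Cell-4:21, Cell-5:14 → nearest is Cell-5
(10, 1) — d to each: Cell-1:7, Cell-2:13, Cell-3:19, Cell-4:9, Cell-5:28 → nearest is Cell-1
Tally — Cell-1:1, Cell-2:1, Cell-5:3. Cell-5 captures the most (3).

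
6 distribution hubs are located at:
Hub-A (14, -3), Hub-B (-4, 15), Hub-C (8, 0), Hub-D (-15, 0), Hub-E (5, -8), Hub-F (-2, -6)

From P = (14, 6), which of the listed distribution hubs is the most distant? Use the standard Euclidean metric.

Hub-D

Since √ is increasing, it suffices to compare squared distances:
d²(P, Hub-A) = (14−14)² + (6−(-3))² = 0 + 81 = 81
d²(P, Hub-B) = (14−(-4))² + (6−15)² = 324 + 81 = 405
d²(P, Hub-C) = (14−8)² + (6−0)² = 36 + 36 = 72
d²(P, Hub-D) = (14−(-15))² + (6−0)² = 841 + 36 = 877
d²(P, Hub-E) = (14−5)² + (6−(-8))² = 81 + 196 = 277
d²(P, Hub-F) = (14−(-2))² + (6−(-6))² = 256 + 144 = 400
The largest is to Hub-D.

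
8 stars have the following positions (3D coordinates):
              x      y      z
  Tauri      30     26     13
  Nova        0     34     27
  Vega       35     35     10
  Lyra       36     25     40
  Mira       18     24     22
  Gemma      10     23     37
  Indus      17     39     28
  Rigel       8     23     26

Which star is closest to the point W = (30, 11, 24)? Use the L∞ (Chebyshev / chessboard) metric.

d(W, Tauri) = max(0, 15, 11) = 15
d(W, Nova) = max(30, 23, 3) = 30
d(W, Vega) = max(5, 24, 14) = 24
d(W, Lyra) = max(6, 14, 16) = 16
d(W, Mira) = max(12, 13, 2) = 13
d(W, Gemma) = max(20, 12, 13) = 20
d(W, Indus) = max(13, 28, 4) = 28
d(W, Rigel) = max(22, 12, 2) = 22
The smallest is to Mira, so W lies in the Voronoi region of Mira.

Mira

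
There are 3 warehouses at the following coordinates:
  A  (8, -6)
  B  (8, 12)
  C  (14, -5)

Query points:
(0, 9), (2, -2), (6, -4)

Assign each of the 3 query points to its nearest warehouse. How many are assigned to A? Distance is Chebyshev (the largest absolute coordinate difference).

(0, 9) — d to each: A:15, B:8, C:14 → nearest is B
(2, -2) — d to each: A:6, B:14, C:12 → nearest is A
(6, -4) — d to each: A:2, B:16, C:8 → nearest is A
2 of the 3 points have A as nearest.

2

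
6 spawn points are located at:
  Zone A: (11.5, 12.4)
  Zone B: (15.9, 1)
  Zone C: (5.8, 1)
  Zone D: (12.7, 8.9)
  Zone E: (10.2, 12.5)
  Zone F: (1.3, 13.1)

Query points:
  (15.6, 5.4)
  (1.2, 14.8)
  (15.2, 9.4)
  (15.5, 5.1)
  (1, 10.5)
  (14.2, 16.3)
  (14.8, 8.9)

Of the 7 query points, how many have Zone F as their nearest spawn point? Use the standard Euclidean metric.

(15.6, 5.4) — d² to each: Zone A:65.81, Zone B:19.45, Zone C:115.4, Zone D:20.66, Zone E:79.57, Zone F:263.78 → nearest is Zone B
(1.2, 14.8) — d² to each: Zone A:111.85, Zone B:406.53, Zone C:211.6, Zone D:167.06, Zone E:86.29, Zone F:2.9 → nearest is Zone F
(15.2, 9.4) — d² to each: Zone A:22.69, Zone B:71.05, Zone C:158.92, Zone D:6.5, Zone E:34.61, Zone F:206.9 → nearest is Zone D
(15.5, 5.1) — d² to each: Zone A:69.29, Zone B:16.97, Zone C:110.9, Zone D:22.28, Zone E:82.85, Zone F:265.64 → nearest is Zone B
(1, 10.5) — d² to each: Zone A:113.86, Zone B:312.26, Zone C:113.29, Zone D:139.45, Zone E:88.64, Zone F:6.85 → nearest is Zone F
(14.2, 16.3) — d² to each: Zone A:22.5, Zone B:236.98, Zone C:304.65, Zone D:57.01, Zone E:30.44, Zone F:176.65 → nearest is Zone A
(14.8, 8.9) — d² to each: Zone A:23.14, Zone B:63.62, Zone C:143.41, Zone D:4.41, Zone E:34.12, Zone F:199.89 → nearest is Zone D
2 of the 7 points have Zone F as nearest.

2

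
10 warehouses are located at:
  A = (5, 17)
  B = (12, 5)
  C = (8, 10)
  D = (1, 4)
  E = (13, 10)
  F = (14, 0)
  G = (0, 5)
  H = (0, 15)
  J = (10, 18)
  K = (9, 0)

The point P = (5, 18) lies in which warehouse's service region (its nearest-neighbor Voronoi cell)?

Squared Euclidean distances:
|PA|² = (5−5)² + (18−17)² = 0 + 1 = 1
|PB|² = (5−12)² + (18−5)² = 49 + 169 = 218
|PC|² = (5−8)² + (18−10)² = 9 + 64 = 73
|PD|² = (5−1)² + (18−4)² = 16 + 196 = 212
|PE|² = (5−13)² + (18−10)² = 64 + 64 = 128
|PF|² = (5−14)² + (18−0)² = 81 + 324 = 405
|PG|² = (5−0)² + (18−5)² = 25 + 169 = 194
|PH|² = (5−0)² + (18−15)² = 25 + 9 = 34
|PJ|² = (5−10)² + (18−18)² = 25 + 0 = 25
|PK|² = (5−9)² + (18−0)² = 16 + 324 = 340
A is nearest.

A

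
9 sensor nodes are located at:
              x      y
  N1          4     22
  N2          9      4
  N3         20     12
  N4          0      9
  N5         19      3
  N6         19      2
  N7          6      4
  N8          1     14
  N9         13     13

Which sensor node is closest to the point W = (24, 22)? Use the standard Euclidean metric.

Since √ is increasing, it suffices to compare squared distances:
|WN1|² = 400 + 0 = 400
|WN2|² = 225 + 324 = 549
|WN3|² = 16 + 100 = 116
|WN4|² = 576 + 169 = 745
|WN5|² = 25 + 361 = 386
|WN6|² = 25 + 400 = 425
|WN7|² = 324 + 324 = 648
|WN8|² = 529 + 64 = 593
|WN9|² = 121 + 81 = 202
Minimum is at N3.

N3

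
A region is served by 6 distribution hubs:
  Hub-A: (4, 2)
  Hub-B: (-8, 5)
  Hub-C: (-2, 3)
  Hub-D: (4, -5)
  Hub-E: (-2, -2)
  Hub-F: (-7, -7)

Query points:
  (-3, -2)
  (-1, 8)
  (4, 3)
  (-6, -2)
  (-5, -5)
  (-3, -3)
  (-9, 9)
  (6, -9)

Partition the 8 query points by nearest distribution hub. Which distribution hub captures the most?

Hub-E

(-3, -2) — d² to each: Hub-A:65, Hub-B:74, Hub-C:26, Hub-D:58, Hub-E:1, Hub-F:41 → nearest is Hub-E
(-1, 8) — d² to each: Hub-A:61, Hub-B:58, Hub-C:26, Hub-D:194, Hub-E:101, Hub-F:261 → nearest is Hub-C
(4, 3) — d² to each: Hub-A:1, Hub-B:148, Hub-C:36, Hub-D:64, Hub-E:61, Hub-F:221 → nearest is Hub-A
(-6, -2) — d² to each: Hub-A:116, Hub-B:53, Hub-C:41, Hub-D:109, Hub-E:16, Hub-F:26 → nearest is Hub-E
(-5, -5) — d² to each: Hub-A:130, Hub-B:109, Hub-C:73, Hub-D:81, Hub-E:18, Hub-F:8 → nearest is Hub-F
(-3, -3) — d² to each: Hub-A:74, Hub-B:89, Hub-C:37, Hub-D:53, Hub-E:2, Hub-F:32 → nearest is Hub-E
(-9, 9) — d² to each: Hub-A:218, Hub-B:17, Hub-C:85, Hub-D:365, Hub-E:170, Hub-F:260 → nearest is Hub-B
(6, -9) — d² to each: Hub-A:125, Hub-B:392, Hub-C:208, Hub-D:20, Hub-E:113, Hub-F:173 → nearest is Hub-D
Tally — Hub-A:1, Hub-B:1, Hub-C:1, Hub-D:1, Hub-E:3, Hub-F:1. Hub-E captures the most (3).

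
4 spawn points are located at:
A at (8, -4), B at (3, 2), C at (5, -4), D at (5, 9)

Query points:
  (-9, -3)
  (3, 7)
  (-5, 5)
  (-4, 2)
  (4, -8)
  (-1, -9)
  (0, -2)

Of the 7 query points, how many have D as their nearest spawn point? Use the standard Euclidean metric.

1

(-9, -3) — d² to each: A:290, B:169, C:197, D:340 → nearest is B
(3, 7) — d² to each: A:146, B:25, C:125, D:8 → nearest is D
(-5, 5) — d² to each: A:250, B:73, C:181, D:116 → nearest is B
(-4, 2) — d² to each: A:180, B:49, C:117, D:130 → nearest is B
(4, -8) — d² to each: A:32, B:101, C:17, D:290 → nearest is C
(-1, -9) — d² to each: A:106, B:137, C:61, D:360 → nearest is C
(0, -2) — d² to each: A:68, B:25, C:29, D:146 → nearest is B
1 of the 7 points has D as nearest.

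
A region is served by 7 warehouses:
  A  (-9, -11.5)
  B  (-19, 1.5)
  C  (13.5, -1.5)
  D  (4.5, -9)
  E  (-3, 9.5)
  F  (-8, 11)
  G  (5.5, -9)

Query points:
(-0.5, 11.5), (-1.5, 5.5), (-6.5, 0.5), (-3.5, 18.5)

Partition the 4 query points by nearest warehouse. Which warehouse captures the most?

E

(-0.5, 11.5) — d² to each: A:601.25, B:442.25, C:365, D:445.25, E:10.25, F:56.5, G:456.25 → nearest is E
(-1.5, 5.5) — d² to each: A:345.25, B:322.25, C:274, D:246.25, E:18.25, F:72.5, G:259.25 → nearest is E
(-6.5, 0.5) — d² to each: A:150.25, B:157.25, C:404, D:211.25, E:93.25, F:112.5, G:234.25 → nearest is E
(-3.5, 18.5) — d² to each: A:930.25, B:529.25, C:689, D:820.25, E:81.25, F:76.5, G:837.25 → nearest is F
Tally — E:3, F:1. E captures the most (3).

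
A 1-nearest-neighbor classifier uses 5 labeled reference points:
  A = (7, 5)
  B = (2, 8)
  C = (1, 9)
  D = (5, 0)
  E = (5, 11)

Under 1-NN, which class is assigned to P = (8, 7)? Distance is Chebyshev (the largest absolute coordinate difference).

A

d(P,A) = max(1, 2) = 2
d(P,B) = max(6, 1) = 6
d(P,C) = max(7, 2) = 7
d(P,D) = max(3, 7) = 7
d(P,E) = max(3, 4) = 4
The smallest is to A, so P lies in the Voronoi region of A.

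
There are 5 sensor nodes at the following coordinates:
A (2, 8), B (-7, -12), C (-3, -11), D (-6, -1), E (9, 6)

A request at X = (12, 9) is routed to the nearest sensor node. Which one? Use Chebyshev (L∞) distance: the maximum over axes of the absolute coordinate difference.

E

d(X,A) = max(10, 1) = 10
d(X,B) = max(19, 21) = 21
d(X,C) = max(15, 20) = 20
d(X,D) = max(18, 10) = 18
d(X,E) = max(3, 3) = 3
E is nearest.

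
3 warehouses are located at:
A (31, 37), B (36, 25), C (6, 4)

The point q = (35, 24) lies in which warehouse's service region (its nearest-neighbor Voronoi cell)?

Squared Euclidean distances:
|qA|² = (35−31)² + (24−37)² = 16 + 169 = 185
|qB|² = (35−36)² + (24−25)² = 1 + 1 = 2
|qC|² = (35−6)² + (24−4)² = 841 + 400 = 1241
B is nearest.

B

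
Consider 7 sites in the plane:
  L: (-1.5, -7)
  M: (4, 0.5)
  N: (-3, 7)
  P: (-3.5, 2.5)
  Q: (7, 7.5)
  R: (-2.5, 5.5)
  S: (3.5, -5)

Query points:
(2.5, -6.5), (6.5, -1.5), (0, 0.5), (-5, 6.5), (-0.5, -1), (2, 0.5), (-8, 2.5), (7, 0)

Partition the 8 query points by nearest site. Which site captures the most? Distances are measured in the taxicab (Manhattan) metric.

(2.5, -6.5) — d to each: L:4.5, M:8.5, N:19, P:15, Q:18.5, R:17, S:2.5 → nearest is S
(6.5, -1.5) — d to each: L:13.5, M:4.5, N:18, P:14, Q:9.5, R:16, S:6.5 → nearest is M
(0, 0.5) — d to each: L:9, M:4, N:9.5, P:5.5, Q:14, R:7.5, S:9 → nearest is M
(-5, 6.5) — d to each: L:17, M:15, N:2.5, P:5.5, Q:13, R:3.5, S:20 → nearest is N
(-0.5, -1) — d to each: L:7, M:6, N:10.5, P:6.5, Q:16, R:8.5, S:8 → nearest is M
(2, 0.5) — d to each: L:11, M:2, N:11.5, P:7.5, Q:12, R:9.5, S:7 → nearest is M
(-8, 2.5) — d to each: L:16, M:14, N:9.5, P:4.5, Q:20, R:8.5, S:19 → nearest is P
(7, 0) — d to each: L:15.5, M:3.5, N:17, P:13, Q:7.5, R:15, S:8.5 → nearest is M
Tally — M:5, N:1, P:1, S:1. M captures the most (5).

M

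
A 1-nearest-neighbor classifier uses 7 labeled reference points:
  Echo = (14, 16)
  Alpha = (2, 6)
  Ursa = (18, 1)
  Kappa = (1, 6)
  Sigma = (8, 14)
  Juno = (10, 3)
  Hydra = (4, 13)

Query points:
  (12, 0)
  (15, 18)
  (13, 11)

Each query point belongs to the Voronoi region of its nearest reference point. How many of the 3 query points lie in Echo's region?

2

(12, 0) — d² to each: Echo:260, Alpha:136, Ursa:37, Kappa:157, Sigma:212, Juno:13, Hydra:233 → nearest is Juno
(15, 18) — d² to each: Echo:5, Alpha:313, Ursa:298, Kappa:340, Sigma:65, Juno:250, Hydra:146 → nearest is Echo
(13, 11) — d² to each: Echo:26, Alpha:146, Ursa:125, Kappa:169, Sigma:34, Juno:73, Hydra:85 → nearest is Echo
2 of the 3 points have Echo as nearest.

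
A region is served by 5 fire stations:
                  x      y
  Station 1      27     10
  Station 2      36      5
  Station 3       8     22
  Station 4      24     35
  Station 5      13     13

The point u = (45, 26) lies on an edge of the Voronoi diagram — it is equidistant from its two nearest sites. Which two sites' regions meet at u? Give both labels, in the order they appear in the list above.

Station 2 and Station 4

Squared distances from u to each site:
d²(u, Station 1) = (45−27)² + (26−10)² = 324 + 256 = 580
d²(u, Station 2) = (45−36)² + (26−5)² = 81 + 441 = 522
d²(u, Station 3) = (45−8)² + (26−22)² = 1369 + 16 = 1385
d²(u, Station 4) = (45−24)² + (26−35)² = 441 + 81 = 522
d²(u, Station 5) = (45−13)² + (26−13)² = 1024 + 169 = 1193
u is equidistant from Station 2 and Station 4 (both at squared distance 522), and every other site is strictly farther — so u lies on the Station 2–Station 4 Voronoi edge.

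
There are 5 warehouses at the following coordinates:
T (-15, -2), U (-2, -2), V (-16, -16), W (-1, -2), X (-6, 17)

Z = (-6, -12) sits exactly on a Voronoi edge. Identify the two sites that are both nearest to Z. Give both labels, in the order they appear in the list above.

U and V

Squared distances from Z to each site:
|ZT|² = (-6−(-15))² + (-12−(-2))² = 81 + 100 = 181
|ZU|² = (-6−(-2))² + (-12−(-2))² = 16 + 100 = 116
|ZV|² = (-6−(-16))² + (-12−(-16))² = 100 + 16 = 116
|ZW|² = (-6−(-1))² + (-12−(-2))² = 25 + 100 = 125
|ZX|² = (-6−(-6))² + (-12−17)² = 0 + 841 = 841
Z is equidistant from U and V (both at squared distance 116), and every other site is strictly farther — so Z lies on the U–V Voronoi edge.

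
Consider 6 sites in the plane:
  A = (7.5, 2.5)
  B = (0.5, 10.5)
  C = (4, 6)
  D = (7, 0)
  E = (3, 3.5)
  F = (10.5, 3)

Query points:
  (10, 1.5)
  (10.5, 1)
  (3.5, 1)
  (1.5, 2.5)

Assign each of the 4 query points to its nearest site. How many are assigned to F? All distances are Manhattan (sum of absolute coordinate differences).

2

(10, 1.5) — d to each: A:3.5, B:18.5, C:10.5, D:4.5, E:9, F:2 → nearest is F
(10.5, 1) — d to each: A:4.5, B:19.5, C:11.5, D:4.5, E:10, F:2 → nearest is F
(3.5, 1) — d to each: A:5.5, B:12.5, C:5.5, D:4.5, E:3, F:9 → nearest is E
(1.5, 2.5) — d to each: A:6, B:9, C:6, D:8, E:2.5, F:9.5 → nearest is E
2 of the 4 points have F as nearest.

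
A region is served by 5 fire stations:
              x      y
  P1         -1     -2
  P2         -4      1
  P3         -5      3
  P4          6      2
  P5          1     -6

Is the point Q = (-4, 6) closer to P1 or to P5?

Compare squared distances:
|QP1|² = (-4−(-1))² + (6−(-2))² = 9 + 64 = 73
|QP5|² = (-4−1)² + (6−(-6))² = 25 + 144 = 169
73 < 169, so P1 is closer.

P1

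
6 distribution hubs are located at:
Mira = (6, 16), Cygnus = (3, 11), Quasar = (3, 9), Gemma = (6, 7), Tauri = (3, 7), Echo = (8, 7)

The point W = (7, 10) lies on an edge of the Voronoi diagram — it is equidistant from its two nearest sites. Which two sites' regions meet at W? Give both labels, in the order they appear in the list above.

Gemma and Echo

Squared distances from W to each site:
d²(W, Mira) = 1 + 36 = 37
d²(W, Cygnus) = 16 + 1 = 17
d²(W, Quasar) = 16 + 1 = 17
d²(W, Gemma) = 1 + 9 = 10
d²(W, Tauri) = 16 + 9 = 25
d²(W, Echo) = 1 + 9 = 10
W is equidistant from Gemma and Echo (both at squared distance 10), and every other site is strictly farther — so W lies on the Gemma–Echo Voronoi edge.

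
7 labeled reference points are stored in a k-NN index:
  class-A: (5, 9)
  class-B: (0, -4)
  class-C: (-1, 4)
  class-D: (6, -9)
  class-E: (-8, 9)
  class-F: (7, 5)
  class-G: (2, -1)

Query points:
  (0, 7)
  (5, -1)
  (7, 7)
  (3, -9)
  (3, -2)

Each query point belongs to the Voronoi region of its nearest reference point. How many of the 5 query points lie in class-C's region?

(0, 7) — d² to each: class-A:29, class-B:121, class-C:10, class-D:292, class-E:68, class-F:53, class-G:68 → nearest is class-C
(5, -1) — d² to each: class-A:100, class-B:34, class-C:61, class-D:65, class-E:269, class-F:40, class-G:9 → nearest is class-G
(7, 7) — d² to each: class-A:8, class-B:170, class-C:73, class-D:257, class-E:229, class-F:4, class-G:89 → nearest is class-F
(3, -9) — d² to each: class-A:328, class-B:34, class-C:185, class-D:9, class-E:445, class-F:212, class-G:65 → nearest is class-D
(3, -2) — d² to each: class-A:125, class-B:13, class-C:52, class-D:58, class-E:242, class-F:65, class-G:2 → nearest is class-G
1 of the 5 points has class-C as nearest.

1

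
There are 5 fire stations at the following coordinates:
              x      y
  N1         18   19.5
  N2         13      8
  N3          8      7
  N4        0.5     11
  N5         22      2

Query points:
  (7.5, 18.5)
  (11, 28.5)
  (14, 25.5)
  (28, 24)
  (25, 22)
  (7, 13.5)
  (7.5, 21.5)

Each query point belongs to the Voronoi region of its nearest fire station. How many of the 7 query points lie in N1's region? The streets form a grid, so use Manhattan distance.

(7.5, 18.5) — d to each: N1:11.5, N2:16, N3:12, N4:14.5, N5:31 → nearest is N1
(11, 28.5) — d to each: N1:16, N2:22.5, N3:24.5, N4:28, N5:37.5 → nearest is N1
(14, 25.5) — d to each: N1:10, N2:18.5, N3:24.5, N4:28, N5:31.5 → nearest is N1
(28, 24) — d to each: N1:14.5, N2:31, N3:37, N4:40.5, N5:28 → nearest is N1
(25, 22) — d to each: N1:9.5, N2:26, N3:32, N4:35.5, N5:23 → nearest is N1
(7, 13.5) — d to each: N1:17, N2:11.5, N3:7.5, N4:9, N5:26.5 → nearest is N3
(7.5, 21.5) — d to each: N1:12.5, N2:19, N3:15, N4:17.5, N5:34 → nearest is N1
6 of the 7 points have N1 as nearest.

6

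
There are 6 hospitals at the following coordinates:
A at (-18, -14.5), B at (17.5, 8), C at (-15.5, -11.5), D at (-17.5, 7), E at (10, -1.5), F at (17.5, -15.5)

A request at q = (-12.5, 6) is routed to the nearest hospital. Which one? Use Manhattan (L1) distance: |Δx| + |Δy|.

d(q,A) = |-12.5−(-18)| + |6−(-14.5)| = 5.5 + 20.5 = 26
d(q,B) = |-12.5−17.5| + |6−8| = 30 + 2 = 32
d(q,C) = |-12.5−(-15.5)| + |6−(-11.5)| = 3 + 17.5 = 20.5
d(q,D) = |-12.5−(-17.5)| + |6−7| = 5 + 1 = 6
d(q,E) = |-12.5−10| + |6−(-1.5)| = 22.5 + 7.5 = 30
d(q,F) = |-12.5−17.5| + |6−(-15.5)| = 30 + 21.5 = 51.5
D is nearest.

D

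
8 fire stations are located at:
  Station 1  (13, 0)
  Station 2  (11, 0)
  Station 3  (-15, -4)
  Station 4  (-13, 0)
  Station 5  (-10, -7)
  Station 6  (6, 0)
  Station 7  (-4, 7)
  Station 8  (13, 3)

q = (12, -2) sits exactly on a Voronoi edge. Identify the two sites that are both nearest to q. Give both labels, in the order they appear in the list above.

Squared distances from q to each site:
d²(q, Station 1) = 1 + 4 = 5
d²(q, Station 2) = 1 + 4 = 5
d²(q, Station 3) = 729 + 4 = 733
d²(q, Station 4) = 625 + 4 = 629
d²(q, Station 5) = 484 + 25 = 509
d²(q, Station 6) = 36 + 4 = 40
d²(q, Station 7) = 256 + 81 = 337
d²(q, Station 8) = 1 + 25 = 26
q is equidistant from Station 1 and Station 2 (both at squared distance 5), and every other site is strictly farther — so q lies on the Station 1–Station 2 Voronoi edge.

Station 1 and Station 2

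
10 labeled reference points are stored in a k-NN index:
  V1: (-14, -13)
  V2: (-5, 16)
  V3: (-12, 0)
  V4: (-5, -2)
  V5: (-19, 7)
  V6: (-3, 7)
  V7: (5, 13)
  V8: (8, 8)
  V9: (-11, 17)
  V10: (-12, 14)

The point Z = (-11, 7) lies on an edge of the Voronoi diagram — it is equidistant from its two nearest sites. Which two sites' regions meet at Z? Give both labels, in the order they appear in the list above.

Squared distances from Z to each site:
|ZV1|² = (-11−(-14))² + (7−(-13))² = 9 + 400 = 409
|ZV2|² = (-11−(-5))² + (7−16)² = 36 + 81 = 117
|ZV3|² = (-11−(-12))² + (7−0)² = 1 + 49 = 50
|ZV4|² = (-11−(-5))² + (7−(-2))² = 36 + 81 = 117
|ZV5|² = (-11−(-19))² + (7−7)² = 64 + 0 = 64
|ZV6|² = (-11−(-3))² + (7−7)² = 64 + 0 = 64
|ZV7|² = (-11−5)² + (7−13)² = 256 + 36 = 292
|ZV8|² = (-11−8)² + (7−8)² = 361 + 1 = 362
|ZV9|² = (-11−(-11))² + (7−17)² = 0 + 100 = 100
d²(Z, V10) = (-11−(-12))² + (7−14)² = 1 + 49 = 50
Z is equidistant from V3 and V10 (both at squared distance 50), and every other site is strictly farther — so Z lies on the V3–V10 Voronoi edge.

V3 and V10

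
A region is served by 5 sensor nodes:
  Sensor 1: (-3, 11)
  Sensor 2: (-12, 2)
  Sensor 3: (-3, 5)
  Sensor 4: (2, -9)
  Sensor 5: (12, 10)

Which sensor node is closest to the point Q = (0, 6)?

Compare squared distances (the ordering matches that of the actual distances):
d²(Q, Sensor 1) = 9 + 25 = 34
d²(Q, Sensor 2) = 144 + 16 = 160
d²(Q, Sensor 3) = 9 + 1 = 10
d²(Q, Sensor 4) = 4 + 225 = 229
d²(Q, Sensor 5) = 144 + 16 = 160
The smallest is to Sensor 3, so Q lies in the Voronoi region of Sensor 3.

Sensor 3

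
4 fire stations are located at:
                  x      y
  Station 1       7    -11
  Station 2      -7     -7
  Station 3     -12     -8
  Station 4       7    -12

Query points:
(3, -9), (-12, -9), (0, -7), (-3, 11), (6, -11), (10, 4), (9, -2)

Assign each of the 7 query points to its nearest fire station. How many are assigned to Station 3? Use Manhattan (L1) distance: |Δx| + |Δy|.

1

(3, -9) — d to each: Station 1:6, Station 2:12, Station 3:16, Station 4:7 → nearest is Station 1
(-12, -9) — d to each: Station 1:21, Station 2:7, Station 3:1, Station 4:22 → nearest is Station 3
(0, -7) — d to each: Station 1:11, Station 2:7, Station 3:13, Station 4:12 → nearest is Station 2
(-3, 11) — d to each: Station 1:32, Station 2:22, Station 3:28, Station 4:33 → nearest is Station 2
(6, -11) — d to each: Station 1:1, Station 2:17, Station 3:21, Station 4:2 → nearest is Station 1
(10, 4) — d to each: Station 1:18, Station 2:28, Station 3:34, Station 4:19 → nearest is Station 1
(9, -2) — d to each: Station 1:11, Station 2:21, Station 3:27, Station 4:12 → nearest is Station 1
1 of the 7 points has Station 3 as nearest.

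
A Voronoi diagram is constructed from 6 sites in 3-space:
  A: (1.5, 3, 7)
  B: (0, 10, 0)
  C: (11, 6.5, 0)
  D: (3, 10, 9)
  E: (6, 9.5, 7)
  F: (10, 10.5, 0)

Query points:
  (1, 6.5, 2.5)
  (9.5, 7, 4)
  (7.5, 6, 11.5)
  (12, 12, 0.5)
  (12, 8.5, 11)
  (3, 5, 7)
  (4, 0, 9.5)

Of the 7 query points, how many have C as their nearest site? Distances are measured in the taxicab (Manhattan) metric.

1

(1, 6.5, 2.5) — d to each: A:8.5, B:7, C:12.5, D:12, E:12.5, F:15.5 → nearest is B
(9.5, 7, 4) — d to each: A:15, B:16.5, C:6, D:14.5, E:9, F:8 → nearest is C
(7.5, 6, 11.5) — d to each: A:13.5, B:23, C:15.5, D:11, E:9.5, F:18.5 → nearest is E
(12, 12, 0.5) — d to each: A:26, B:14.5, C:7, D:19.5, E:15, F:4 → nearest is F
(12, 8.5, 11) — d to each: A:20, B:24.5, C:14, D:12.5, E:11, F:15 → nearest is E
(3, 5, 7) — d to each: A:3.5, B:15, C:16.5, D:7, E:7.5, F:19.5 → nearest is A
(4, 0, 9.5) — d to each: A:8, B:23.5, C:23, D:11.5, E:14, F:26 → nearest is A
1 of the 7 points has C as nearest.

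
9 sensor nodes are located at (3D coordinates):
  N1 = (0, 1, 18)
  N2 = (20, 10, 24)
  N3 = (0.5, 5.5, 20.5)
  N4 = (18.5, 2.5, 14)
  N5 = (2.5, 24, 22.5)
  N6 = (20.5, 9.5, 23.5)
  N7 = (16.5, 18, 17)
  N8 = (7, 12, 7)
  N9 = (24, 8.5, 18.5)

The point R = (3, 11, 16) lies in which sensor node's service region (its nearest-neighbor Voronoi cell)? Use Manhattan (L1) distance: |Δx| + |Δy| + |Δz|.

d(R,N1) = |3−0| + |11−1| + |16−18| = 3 + 10 + 2 = 15
d(R,N2) = |3−20| + |11−10| + |16−24| = 17 + 1 + 8 = 26
d(R,N3) = |3−0.5| + |11−5.5| + |16−20.5| = 2.5 + 5.5 + 4.5 = 12.5
d(R,N4) = |3−18.5| + |11−2.5| + |16−14| = 15.5 + 8.5 + 2 = 26
d(R,N5) = |3−2.5| + |11−24| + |16−22.5| = 0.5 + 13 + 6.5 = 20
d(R,N6) = |3−20.5| + |11−9.5| + |16−23.5| = 17.5 + 1.5 + 7.5 = 26.5
d(R,N7) = |3−16.5| + |11−18| + |16−17| = 13.5 + 7 + 1 = 21.5
d(R,N8) = |3−7| + |11−12| + |16−7| = 4 + 1 + 9 = 14
d(R,N9) = |3−24| + |11−8.5| + |16−18.5| = 21 + 2.5 + 2.5 = 26
Minimum is at N3.

N3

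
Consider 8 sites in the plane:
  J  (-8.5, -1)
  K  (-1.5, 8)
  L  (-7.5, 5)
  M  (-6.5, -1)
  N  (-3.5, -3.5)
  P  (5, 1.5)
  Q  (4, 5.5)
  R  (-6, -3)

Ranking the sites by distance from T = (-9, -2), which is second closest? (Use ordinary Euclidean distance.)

M

Compare squared distances (the ordering matches that of the actual distances):
|TJ|² = (-9−(-8.5))² + (-2−(-1))² = 0.25 + 1 = 1.25
|TK|² = (-9−(-1.5))² + (-2−8)² = 56.25 + 100 = 156.25
|TL|² = (-9−(-7.5))² + (-2−5)² = 2.25 + 49 = 51.25
|TM|² = (-9−(-6.5))² + (-2−(-1))² = 6.25 + 1 = 7.25
|TN|² = (-9−(-3.5))² + (-2−(-3.5))² = 30.25 + 2.25 = 32.5
|TP|² = (-9−5)² + (-2−1.5)² = 196 + 12.25 = 208.25
|TQ|² = (-9−4)² + (-2−5.5)² = 169 + 56.25 = 225.25
|TR|² = (-9−(-6))² + (-2−(-3))² = 9 + 1 = 10
Sorted ascending: J, M, R, … — the second-nearest is M.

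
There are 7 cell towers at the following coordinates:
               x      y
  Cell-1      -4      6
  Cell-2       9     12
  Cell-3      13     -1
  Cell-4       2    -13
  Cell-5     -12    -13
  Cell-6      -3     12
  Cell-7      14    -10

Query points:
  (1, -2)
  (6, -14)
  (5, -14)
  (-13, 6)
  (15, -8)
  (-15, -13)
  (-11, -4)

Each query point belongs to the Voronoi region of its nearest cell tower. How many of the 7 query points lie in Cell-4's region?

(1, -2) — d² to each: Cell-1:89, Cell-2:260, Cell-3:145, Cell-4:122, Cell-5:290, Cell-6:212, Cell-7:233 → nearest is Cell-1
(6, -14) — d² to each: Cell-1:500, Cell-2:685, Cell-3:218, Cell-4:17, Cell-5:325, Cell-6:757, Cell-7:80 → nearest is Cell-4
(5, -14) — d² to each: Cell-1:481, Cell-2:692, Cell-3:233, Cell-4:10, Cell-5:290, Cell-6:740, Cell-7:97 → nearest is Cell-4
(-13, 6) — d² to each: Cell-1:81, Cell-2:520, Cell-3:725, Cell-4:586, Cell-5:362, Cell-6:136, Cell-7:985 → nearest is Cell-1
(15, -8) — d² to each: Cell-1:557, Cell-2:436, Cell-3:53, Cell-4:194, Cell-5:754, Cell-6:724, Cell-7:5 → nearest is Cell-7
(-15, -13) — d² to each: Cell-1:482, Cell-2:1201, Cell-3:928, Cell-4:289, Cell-5:9, Cell-6:769, Cell-7:850 → nearest is Cell-5
(-11, -4) — d² to each: Cell-1:149, Cell-2:656, Cell-3:585, Cell-4:250, Cell-5:82, Cell-6:320, Cell-7:661 → nearest is Cell-5
2 of the 7 points have Cell-4 as nearest.

2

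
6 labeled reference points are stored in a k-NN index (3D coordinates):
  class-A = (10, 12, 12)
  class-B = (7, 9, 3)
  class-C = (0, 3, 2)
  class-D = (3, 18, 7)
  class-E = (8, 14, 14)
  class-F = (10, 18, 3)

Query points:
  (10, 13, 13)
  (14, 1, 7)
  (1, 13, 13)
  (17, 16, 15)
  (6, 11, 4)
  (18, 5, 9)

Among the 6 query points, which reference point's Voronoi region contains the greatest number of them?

class-A

(10, 13, 13) — d² to each: class-A:2, class-B:125, class-C:321, class-D:110, class-E:6, class-F:125 → nearest is class-A
(14, 1, 7) — d² to each: class-A:162, class-B:129, class-C:225, class-D:410, class-E:254, class-F:321 → nearest is class-B
(1, 13, 13) — d² to each: class-A:83, class-B:152, class-C:222, class-D:65, class-E:51, class-F:206 → nearest is class-E
(17, 16, 15) — d² to each: class-A:74, class-B:293, class-C:627, class-D:264, class-E:86, class-F:197 → nearest is class-A
(6, 11, 4) — d² to each: class-A:81, class-B:6, class-C:104, class-D:67, class-E:113, class-F:66 → nearest is class-B
(18, 5, 9) — d² to each: class-A:122, class-B:173, class-C:377, class-D:398, class-E:206, class-F:269 → nearest is class-A
Tally — class-A:3, class-B:2, class-E:1. class-A captures the most (3).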